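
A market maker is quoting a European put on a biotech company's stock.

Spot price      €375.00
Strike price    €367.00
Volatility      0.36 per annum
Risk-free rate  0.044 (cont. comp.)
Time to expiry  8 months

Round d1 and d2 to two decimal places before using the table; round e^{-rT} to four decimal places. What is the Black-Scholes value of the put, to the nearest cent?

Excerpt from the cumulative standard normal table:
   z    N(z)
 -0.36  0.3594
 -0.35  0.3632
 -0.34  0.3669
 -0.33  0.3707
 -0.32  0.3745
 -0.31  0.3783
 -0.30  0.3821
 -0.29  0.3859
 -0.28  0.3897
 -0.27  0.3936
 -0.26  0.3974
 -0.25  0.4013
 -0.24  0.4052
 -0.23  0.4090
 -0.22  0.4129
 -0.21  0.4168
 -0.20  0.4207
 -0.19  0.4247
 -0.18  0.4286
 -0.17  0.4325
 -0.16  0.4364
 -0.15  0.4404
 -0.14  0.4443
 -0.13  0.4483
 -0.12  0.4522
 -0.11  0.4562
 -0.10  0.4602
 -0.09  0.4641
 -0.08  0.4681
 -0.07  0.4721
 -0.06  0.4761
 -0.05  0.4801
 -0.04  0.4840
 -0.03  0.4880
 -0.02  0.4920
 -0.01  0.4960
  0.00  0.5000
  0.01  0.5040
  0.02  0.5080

€33.48

σ√T = 0.36 × 0.8165 = 0.2939
d₁ = [ln(375/367) + (0.044 + 0.36²/2)·0.6667] / 0.2939 = [0.0216 + 0.0725] / 0.2939 = 0.3201 which rounds to 0.32
d₂ = d₁ − σ√T = 0.3201 − 0.2939 = 0.0262 which rounds to 0.03
exp(−rT) = exp(−0.044·0.6667) = 0.9711
N(−d₂) = N(-0.03) = 0.4880;  N(−d₁) = N(-0.32) = 0.3745
P = 367·0.9711·0.4880 − 375·0.3745 = 173.9201 − 140.4375 = 33.4826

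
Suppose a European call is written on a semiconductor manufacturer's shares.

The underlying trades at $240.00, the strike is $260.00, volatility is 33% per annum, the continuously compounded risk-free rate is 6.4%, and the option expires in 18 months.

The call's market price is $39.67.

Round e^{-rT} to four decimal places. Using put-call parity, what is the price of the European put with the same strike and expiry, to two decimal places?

$35.88

exp(−rT) = exp(−0.064·1.5) = 0.9085
Put-call parity: C − P = S − K·e^(−rT) = 240 − 260·0.9085 = 240 − 236.2100 = 3.7900
P = C − (C − P) = 39.67 − (3.7900) = 35.8800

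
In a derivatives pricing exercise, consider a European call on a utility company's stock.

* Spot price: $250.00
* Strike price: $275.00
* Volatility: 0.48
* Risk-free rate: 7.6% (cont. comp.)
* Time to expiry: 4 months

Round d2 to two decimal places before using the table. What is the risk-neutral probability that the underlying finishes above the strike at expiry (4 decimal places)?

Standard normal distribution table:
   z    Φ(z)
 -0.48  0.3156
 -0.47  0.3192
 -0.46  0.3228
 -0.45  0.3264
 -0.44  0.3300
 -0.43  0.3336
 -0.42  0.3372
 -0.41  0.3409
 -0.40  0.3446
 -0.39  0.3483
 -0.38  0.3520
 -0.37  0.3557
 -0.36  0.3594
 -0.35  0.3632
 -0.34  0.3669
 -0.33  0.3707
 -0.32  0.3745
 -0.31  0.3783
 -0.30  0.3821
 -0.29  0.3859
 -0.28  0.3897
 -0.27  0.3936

T = 0.3333;  σ√T = 0.2771
ln(S/K) + (r + σ²/2)T = ln(250/275) + (0.076 + 0.48²/2)·0.3333 = -0.0953 + 0.0637 = -0.0316
d₁ = -0.0316 / 0.2771 = -0.1139 which rounds to -0.11
d₂ = d₁ − σ√T = -0.1139 − 0.2771 = -0.3911 which rounds to -0.39
Pr(exercise) under Q = N(d₂) = 0.3483

0.3483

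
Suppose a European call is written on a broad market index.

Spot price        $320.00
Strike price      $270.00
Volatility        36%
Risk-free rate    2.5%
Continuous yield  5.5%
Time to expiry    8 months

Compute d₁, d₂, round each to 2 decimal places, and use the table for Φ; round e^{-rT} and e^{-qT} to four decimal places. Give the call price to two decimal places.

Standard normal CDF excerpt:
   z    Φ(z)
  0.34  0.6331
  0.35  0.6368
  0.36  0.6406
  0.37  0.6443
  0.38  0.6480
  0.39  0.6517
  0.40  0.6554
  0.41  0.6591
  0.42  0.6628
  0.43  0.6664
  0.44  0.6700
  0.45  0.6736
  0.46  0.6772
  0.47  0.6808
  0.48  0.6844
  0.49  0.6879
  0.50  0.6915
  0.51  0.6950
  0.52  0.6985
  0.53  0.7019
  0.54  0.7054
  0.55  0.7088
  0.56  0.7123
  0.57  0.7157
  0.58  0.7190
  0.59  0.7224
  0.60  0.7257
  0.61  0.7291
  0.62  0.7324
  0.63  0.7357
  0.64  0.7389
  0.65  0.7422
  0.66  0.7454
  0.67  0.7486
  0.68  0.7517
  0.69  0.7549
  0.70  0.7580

$59.83

σ√T = 0.36·√0.6667 = 0.2939
ln(S/K) + (r − q + σ²/2)T = ln(320/270) + (0.025 − 0.055 + 0.36²/2)·0.6667 = 0.1699 + 0.0232 = 0.1931
d₁ = 0.1931 / 0.2939 = 0.6569 which rounds to 0.66
d₂ = d₁ − σ√T = 0.6569 − 0.2939 = 0.3630 which rounds to 0.36
e^(−qT) = e^(−0.055·0.6667) = 0.9640;  e^(−rT) = e^(−0.025·0.6667) = 0.9835
N(d₁) = N(0.66) = 0.7454;  N(d₂) = N(0.36) = 0.6406
C = 320·0.9640·0.7454 − 270·0.9835·0.6406 = 229.9410 − 170.1081 = 59.8329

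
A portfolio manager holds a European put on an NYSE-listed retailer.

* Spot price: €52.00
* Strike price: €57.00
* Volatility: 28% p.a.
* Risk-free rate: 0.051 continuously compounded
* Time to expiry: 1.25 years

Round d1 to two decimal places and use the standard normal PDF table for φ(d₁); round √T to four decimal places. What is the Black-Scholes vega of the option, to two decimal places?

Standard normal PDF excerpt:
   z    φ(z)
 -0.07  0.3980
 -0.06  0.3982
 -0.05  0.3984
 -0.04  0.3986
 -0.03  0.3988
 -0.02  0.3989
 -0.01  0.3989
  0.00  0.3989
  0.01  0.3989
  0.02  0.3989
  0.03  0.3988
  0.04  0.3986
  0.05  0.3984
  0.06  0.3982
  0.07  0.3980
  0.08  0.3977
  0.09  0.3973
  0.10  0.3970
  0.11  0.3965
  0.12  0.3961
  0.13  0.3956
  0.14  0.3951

23.14

T = 1.25;  σ√T = 0.3130
d₁ = [ln(52/57) + (0.051 + 0.28²/2)·1.25] / 0.3130 = [-0.0918 + 0.1128] / 0.3130 = 0.0669 which rounds to 0.07
√T = √1.25 = 1.1180
φ(d₁) = φ(0.07) = 0.3980
vega = S·φ(d₁)·√T = 52·0.3980·1.1180 = 23.1381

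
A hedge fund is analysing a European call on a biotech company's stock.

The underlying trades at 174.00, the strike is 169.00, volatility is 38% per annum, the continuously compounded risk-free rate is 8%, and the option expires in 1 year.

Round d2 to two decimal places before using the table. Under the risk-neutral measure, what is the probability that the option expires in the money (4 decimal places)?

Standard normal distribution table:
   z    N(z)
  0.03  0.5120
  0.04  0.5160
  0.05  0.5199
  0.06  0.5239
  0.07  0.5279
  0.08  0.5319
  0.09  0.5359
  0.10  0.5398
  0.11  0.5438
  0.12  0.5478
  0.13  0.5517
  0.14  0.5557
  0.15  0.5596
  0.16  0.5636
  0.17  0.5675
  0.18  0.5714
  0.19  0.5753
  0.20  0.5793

σ√T = 0.38·√1 = 0.3800
d₁ = [ln(174/169) + (0.08 + 0.38²/2)·1] / 0.3800 = [0.0292 + 0.1522] / 0.3800 = 0.4773 ⇒ 0.48
d₂ = d₁ − σ√T = 0.4773 − 0.3800 = 0.0973 ⇒ 0.10
Pr(exercise) under Q = N(d₂) = 0.5398

0.5398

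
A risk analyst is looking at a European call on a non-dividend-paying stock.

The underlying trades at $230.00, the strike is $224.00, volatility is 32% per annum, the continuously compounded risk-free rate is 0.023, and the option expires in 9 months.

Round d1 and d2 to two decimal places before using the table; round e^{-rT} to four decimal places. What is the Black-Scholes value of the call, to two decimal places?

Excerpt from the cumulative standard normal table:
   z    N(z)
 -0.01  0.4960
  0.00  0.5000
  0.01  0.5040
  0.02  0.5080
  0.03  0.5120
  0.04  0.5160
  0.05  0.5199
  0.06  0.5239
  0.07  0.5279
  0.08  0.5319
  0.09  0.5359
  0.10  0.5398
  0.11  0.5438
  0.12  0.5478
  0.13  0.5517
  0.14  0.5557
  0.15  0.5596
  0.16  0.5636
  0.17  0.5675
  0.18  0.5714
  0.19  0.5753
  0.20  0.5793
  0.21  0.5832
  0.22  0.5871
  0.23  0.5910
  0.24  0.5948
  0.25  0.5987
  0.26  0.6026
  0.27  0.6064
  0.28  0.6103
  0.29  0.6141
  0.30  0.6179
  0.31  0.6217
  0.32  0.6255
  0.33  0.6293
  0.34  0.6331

σ√T = 0.32 × 0.8660 = 0.2771
ln(S/K) + (r + σ²/2)T = ln(230/224) + (0.023 + 0.32²/2)·0.75 = 0.0264 + 0.0557 = 0.0821
d₁ = 0.0821 / 0.2771 = 0.2962 → 0.30
d₂ = d₁ − σ√T = 0.2962 − 0.2771 = 0.0191 → 0.02
e^(−rT) = e^(−0.023·0.75) = 0.9829
N(d₁) = N(0.30) = 0.6179;  N(d₂) = N(0.02) = 0.5080
C = 230·0.6179 − 224·0.9829·0.5080 = 142.1170 − 111.8462 = 30.2708

$30.27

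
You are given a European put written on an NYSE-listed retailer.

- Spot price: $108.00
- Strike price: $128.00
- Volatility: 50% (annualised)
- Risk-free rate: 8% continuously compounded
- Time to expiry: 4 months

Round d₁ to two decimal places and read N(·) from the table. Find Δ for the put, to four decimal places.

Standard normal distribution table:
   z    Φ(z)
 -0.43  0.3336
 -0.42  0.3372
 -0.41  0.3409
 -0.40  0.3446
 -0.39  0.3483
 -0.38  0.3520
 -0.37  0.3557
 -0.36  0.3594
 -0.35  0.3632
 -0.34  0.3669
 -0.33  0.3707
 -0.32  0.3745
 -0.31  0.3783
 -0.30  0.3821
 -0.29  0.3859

-0.6368

σ√T = 0.5 × 0.5774 = 0.2887
d₁ = [ln(108/128) + (0.08 + ½·0.5²)·0.3333] / (σ√T) = (-0.1699 + 0.0683) / 0.2887 = -0.3518 ⇒ -0.35
N(d₁) = N(-0.35) = 0.3632
Δ_put = N(d₁) − 1 = 0.3632 − 1 = -0.6368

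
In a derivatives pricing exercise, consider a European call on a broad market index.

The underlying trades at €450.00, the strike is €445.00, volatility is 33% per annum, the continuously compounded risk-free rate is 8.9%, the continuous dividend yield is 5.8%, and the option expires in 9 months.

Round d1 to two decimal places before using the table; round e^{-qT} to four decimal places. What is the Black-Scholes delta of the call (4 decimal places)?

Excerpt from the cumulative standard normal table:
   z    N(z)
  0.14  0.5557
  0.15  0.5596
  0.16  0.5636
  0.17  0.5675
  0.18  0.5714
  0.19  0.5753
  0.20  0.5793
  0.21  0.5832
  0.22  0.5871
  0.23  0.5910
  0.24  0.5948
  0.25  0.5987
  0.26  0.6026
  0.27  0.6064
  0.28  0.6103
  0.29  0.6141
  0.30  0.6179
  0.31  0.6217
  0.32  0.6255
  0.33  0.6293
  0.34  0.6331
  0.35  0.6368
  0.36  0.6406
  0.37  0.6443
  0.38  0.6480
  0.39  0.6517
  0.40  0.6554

σ√T = 0.33 × 0.8660 = 0.2858
d₁ = [ln(450/445) + (0.089 − 0.058 + ½·0.33²)·0.75] / (σ√T) = (0.0112 + 0.0641) / 0.2858 = 0.2633 ≈ 0.26
N(d₁) = N(0.26) = 0.6026
Δ_call = e^(−qT)·N(d₁) = 0.9574·0.6026 = 0.5769

0.5769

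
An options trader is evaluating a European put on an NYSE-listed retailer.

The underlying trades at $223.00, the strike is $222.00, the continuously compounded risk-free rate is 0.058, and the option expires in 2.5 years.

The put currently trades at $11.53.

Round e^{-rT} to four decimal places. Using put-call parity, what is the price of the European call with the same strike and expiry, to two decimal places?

e^(−rT) = e^(−0.058·2.5) = 0.8650
Put-call parity: C − P = S − K·e^(−rT) = 223 − 222·0.8650 = 223 − 192.0300 = 30.9700
C = P + (C − P) = 11.53 + (30.9700) = 42.5000

$42.50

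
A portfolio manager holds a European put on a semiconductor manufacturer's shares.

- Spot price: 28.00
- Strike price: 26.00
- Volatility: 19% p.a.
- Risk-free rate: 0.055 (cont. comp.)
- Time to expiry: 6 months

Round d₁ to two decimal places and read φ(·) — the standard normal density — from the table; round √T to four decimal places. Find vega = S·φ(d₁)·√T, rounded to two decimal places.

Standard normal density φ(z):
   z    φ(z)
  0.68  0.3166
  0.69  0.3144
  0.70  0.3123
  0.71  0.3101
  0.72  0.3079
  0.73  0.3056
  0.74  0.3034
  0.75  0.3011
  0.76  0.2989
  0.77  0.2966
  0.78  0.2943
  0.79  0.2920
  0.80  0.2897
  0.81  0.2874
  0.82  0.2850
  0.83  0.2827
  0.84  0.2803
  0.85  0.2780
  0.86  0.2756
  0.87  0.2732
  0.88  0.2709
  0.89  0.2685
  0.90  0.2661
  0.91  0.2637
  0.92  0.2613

σ√T = 0.19·√0.5 = 0.1344
d₁ = [ln(28/26) + (0.055 + ½·0.19²)·0.5] / (σ√T) = (0.0741 + 0.0365) / 0.1344 = 0.8235 ⇒ 0.82
√T = √0.5 = 0.7071
φ(d₁) = φ(0.82) = 0.2850
vega = S·φ(d₁)·√T = 28·0.2850·0.7071 = 5.6427

5.64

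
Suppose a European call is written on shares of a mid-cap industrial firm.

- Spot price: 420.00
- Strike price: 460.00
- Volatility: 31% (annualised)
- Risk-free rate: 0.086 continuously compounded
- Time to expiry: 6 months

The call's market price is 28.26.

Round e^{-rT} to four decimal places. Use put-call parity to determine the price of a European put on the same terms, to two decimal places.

48.89

e^(−rT) = e^(−0.086·0.5) = 0.9579
Put-call parity: C − P = S − K·e^(−rT) = 420 − 460·0.9579 = 420 − 440.6340 = -20.6340
P = C − (C − P) = 28.26 − (-20.6340) = 48.8940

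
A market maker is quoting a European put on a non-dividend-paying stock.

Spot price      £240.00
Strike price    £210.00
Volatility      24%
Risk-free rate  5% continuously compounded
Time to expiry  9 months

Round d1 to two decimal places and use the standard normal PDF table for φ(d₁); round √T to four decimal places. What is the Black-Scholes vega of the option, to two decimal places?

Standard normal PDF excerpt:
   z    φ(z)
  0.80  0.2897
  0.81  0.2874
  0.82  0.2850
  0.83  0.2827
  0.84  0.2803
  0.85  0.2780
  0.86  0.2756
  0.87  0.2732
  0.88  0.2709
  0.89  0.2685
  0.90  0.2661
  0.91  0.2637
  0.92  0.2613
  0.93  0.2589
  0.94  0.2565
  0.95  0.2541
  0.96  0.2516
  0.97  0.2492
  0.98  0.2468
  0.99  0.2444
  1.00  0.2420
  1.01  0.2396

σ√T = 0.24·√0.75 = 0.2078
ln(S/K) + (r + σ²/2)T = ln(240/210) + (0.05 + 0.24²/2)·0.75 = 0.1335 + 0.0591 = 0.1926
d₁ = 0.1926 / 0.2078 = 0.9268 ⇒ 0.93
√T = √0.75 = 0.8660
φ(d₁) = φ(0.93) = 0.2589
vega = S·φ(d₁)·√T = 240·0.2589·0.8660 = 53.8098

53.81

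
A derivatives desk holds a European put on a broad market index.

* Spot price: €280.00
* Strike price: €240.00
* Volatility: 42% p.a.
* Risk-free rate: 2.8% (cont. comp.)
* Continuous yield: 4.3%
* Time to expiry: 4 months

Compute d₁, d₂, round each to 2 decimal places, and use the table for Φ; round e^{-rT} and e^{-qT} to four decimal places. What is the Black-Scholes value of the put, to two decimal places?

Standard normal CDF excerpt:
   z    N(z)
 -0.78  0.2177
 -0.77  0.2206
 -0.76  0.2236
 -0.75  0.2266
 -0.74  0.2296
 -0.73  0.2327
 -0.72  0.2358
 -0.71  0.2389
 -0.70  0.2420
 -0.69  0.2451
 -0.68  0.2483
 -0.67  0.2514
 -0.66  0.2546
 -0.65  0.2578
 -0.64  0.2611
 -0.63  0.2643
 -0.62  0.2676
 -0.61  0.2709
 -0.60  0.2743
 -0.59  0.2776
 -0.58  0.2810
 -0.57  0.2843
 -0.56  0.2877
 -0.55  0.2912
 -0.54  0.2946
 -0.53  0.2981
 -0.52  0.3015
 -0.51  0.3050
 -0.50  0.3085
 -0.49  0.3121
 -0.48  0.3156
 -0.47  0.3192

€10.83

σ√T = 0.42·√0.3333 = 0.2425
d₁ = [ln(280/240) + (0.028 − 0.043 + 0.42²/2)·0.3333] / 0.2425 = [0.1542 + 0.0244] / 0.2425 = 0.7363 which rounds to 0.74
d₂ = d₁ − σ√T = 0.7363 − 0.2425 = 0.4938 which rounds to 0.49
exp(−qT) = exp(−0.043·0.3333) = 0.9858;  exp(−rT) = exp(−0.028·0.3333) = 0.9907
N(−d₂) = N(-0.49) = 0.3121;  N(−d₁) = N(-0.74) = 0.2296
P = 240·0.9907·0.3121 − 280·0.9858·0.2296 = 74.2074 − 63.3751 = 10.8323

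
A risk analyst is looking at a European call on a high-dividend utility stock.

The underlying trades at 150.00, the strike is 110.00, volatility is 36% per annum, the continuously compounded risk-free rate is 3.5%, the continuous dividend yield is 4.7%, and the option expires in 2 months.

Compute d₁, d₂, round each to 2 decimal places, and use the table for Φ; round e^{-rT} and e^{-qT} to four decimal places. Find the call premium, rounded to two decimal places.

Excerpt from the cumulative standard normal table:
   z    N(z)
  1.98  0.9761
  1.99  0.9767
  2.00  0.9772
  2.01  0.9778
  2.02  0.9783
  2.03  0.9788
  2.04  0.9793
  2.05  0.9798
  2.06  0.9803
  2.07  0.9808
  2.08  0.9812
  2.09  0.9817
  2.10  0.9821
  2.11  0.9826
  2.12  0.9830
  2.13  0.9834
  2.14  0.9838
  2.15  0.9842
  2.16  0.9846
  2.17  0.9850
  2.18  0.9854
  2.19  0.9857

39.61

σ√T = 0.36 × 0.4082 = 0.1470
d₁ = [ln(150/110) + (0.035 − 0.047 + 0.36²/2)·0.1667] / 0.1470 = [0.3102 + 0.0088] / 0.1470 = 2.1702 → 2.17
d₂ = d₁ − σ√T = 2.1702 − 0.1470 = 2.0232 → 2.02
exp(−qT) = exp(−0.047·0.1667) = 0.9922;  exp(−rT) = exp(−0.035·0.1667) = 0.9942
N(d₁) = N(2.17) = 0.9850;  N(d₂) = N(2.02) = 0.9783
C = 150·0.9922·0.9850 − 110·0.9942·0.9783 = 146.5975 − 106.9888 = 39.6087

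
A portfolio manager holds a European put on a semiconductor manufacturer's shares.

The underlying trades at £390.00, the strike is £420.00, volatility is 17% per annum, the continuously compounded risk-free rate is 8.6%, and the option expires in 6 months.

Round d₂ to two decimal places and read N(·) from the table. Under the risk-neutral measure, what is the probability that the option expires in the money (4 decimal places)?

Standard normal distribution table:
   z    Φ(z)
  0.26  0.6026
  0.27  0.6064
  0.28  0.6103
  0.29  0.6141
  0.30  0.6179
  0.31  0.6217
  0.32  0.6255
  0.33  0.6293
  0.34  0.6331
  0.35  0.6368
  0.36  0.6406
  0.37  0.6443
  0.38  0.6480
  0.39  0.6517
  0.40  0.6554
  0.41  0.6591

0.6255

T = 0.5;  σ√T = 0.1202
d₁ = [ln(390/420) + (0.086 + 0.17²/2)·0.5] / 0.1202 = [-0.0741 + 0.0502] / 0.1202 = -0.1987 ≈ -0.20
d₂ = d₁ − σ√T = -0.1987 − 0.1202 = -0.3189 ≈ -0.32
Risk-neutral Pr[S_T < K] = N(−d₂) = N(0.32) = 0.6255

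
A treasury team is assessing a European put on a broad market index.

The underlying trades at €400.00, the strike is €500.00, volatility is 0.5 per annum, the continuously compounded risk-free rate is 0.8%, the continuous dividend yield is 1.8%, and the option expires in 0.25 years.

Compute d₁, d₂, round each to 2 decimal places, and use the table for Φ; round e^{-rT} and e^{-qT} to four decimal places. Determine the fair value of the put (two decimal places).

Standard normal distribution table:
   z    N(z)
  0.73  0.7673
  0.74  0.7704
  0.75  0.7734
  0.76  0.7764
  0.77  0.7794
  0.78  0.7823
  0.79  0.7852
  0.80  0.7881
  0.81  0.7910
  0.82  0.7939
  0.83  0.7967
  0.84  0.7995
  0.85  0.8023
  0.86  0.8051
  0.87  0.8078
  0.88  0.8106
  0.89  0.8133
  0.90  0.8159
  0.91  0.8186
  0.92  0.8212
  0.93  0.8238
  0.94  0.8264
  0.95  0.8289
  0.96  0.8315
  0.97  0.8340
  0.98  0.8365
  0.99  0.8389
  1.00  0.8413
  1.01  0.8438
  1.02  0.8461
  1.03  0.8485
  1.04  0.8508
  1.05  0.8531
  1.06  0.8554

σ√T = 0.5·√0.25 = 0.2500
d₁ = [ln(400/500) + (0.008 − 0.018 + 0.5²/2)·0.25] / 0.2500 = [-0.2231 + 0.0288] / 0.2500 = -0.7776 ⇒ -0.78
d₂ = d₁ − σ√T = -0.7776 − 0.2500 = -1.0276 ⇒ -1.03
exp(−qT) = exp(−0.018·0.25) = 0.9955;  exp(−rT) = exp(−0.008·0.25) = 0.9980
N(−d₂) = N(1.03) = 0.8485;  N(−d₁) = N(0.78) = 0.7823
P = 500·0.9980·0.8485 − 400·0.9955·0.7823 = 423.4015 − 311.5119 = 111.8896

€111.89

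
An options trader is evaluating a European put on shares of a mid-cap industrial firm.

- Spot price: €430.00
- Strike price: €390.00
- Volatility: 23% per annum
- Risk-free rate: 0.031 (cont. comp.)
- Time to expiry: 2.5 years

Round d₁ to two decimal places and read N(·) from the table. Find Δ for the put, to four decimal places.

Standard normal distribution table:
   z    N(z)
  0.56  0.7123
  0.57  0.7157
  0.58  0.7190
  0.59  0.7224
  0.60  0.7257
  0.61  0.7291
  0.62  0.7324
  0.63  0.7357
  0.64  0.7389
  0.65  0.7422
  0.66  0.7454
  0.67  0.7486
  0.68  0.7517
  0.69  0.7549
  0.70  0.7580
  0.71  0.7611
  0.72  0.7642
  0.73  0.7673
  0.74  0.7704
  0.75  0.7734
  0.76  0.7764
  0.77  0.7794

T = 2.5;  σ√T = 0.3637
d₁ = [ln(430/390) + (0.031 + 0.23²/2)·2.5] / 0.3637 = [0.0976 + 0.1436] / 0.3637 = 0.6634 ⇒ 0.66
N(d₁) = N(0.66) = 0.7454
Δ_put = N(d₁) − 1 = 0.7454 − 1 = -0.2546

-0.2546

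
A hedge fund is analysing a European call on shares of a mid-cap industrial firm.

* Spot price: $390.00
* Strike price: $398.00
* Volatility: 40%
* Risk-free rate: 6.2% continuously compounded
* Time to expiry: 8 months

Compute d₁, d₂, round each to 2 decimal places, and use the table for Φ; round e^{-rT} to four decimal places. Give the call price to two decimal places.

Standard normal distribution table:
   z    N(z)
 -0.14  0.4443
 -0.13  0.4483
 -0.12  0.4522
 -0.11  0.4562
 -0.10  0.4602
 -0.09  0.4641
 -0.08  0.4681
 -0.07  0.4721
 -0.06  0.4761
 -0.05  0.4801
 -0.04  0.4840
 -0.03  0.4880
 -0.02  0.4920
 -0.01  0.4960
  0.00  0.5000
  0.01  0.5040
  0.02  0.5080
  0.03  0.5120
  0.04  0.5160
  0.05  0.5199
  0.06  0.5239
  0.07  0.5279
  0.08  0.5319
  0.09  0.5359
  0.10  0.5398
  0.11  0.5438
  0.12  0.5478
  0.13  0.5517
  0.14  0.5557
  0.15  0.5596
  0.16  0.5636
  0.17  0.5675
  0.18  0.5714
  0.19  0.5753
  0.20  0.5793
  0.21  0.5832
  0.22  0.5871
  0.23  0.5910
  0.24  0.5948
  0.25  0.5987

σ√T = 0.4 × 0.8165 = 0.3266
d₁ = [ln(390/398) + (0.062 + 0.4²/2)·0.6667] / 0.3266 = [-0.0203 + 0.0947] / 0.3266 = 0.2277 → 0.23
d₂ = d₁ − σ√T = 0.2277 − 0.3266 = -0.0989 → -0.10
e^(−rT) = e^(−0.062·0.6667) = 0.9595
N(d₁) = N(0.23) = 0.5910;  N(d₂) = N(-0.10) = 0.4602
C = 390·0.5910 − 398·0.9595·0.4602 = 230.4900 − 175.7416 = 54.7484

$54.75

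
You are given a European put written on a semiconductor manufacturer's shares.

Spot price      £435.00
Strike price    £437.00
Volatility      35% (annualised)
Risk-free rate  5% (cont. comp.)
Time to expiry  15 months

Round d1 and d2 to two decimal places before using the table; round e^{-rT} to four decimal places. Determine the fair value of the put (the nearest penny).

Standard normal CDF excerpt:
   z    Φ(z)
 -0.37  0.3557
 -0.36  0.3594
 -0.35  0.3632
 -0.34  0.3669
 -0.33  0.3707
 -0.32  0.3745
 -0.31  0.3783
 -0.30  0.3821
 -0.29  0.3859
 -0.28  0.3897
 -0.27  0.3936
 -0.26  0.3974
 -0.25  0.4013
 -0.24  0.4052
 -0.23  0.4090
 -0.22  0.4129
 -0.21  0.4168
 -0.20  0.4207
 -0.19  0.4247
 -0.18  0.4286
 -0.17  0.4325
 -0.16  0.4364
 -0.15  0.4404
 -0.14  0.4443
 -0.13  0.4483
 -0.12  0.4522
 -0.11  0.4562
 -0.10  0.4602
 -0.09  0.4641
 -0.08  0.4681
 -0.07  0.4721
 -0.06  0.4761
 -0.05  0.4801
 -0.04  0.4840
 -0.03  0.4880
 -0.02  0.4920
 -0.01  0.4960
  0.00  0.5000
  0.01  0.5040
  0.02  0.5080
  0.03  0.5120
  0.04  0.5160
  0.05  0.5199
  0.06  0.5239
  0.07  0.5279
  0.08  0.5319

T = 1.25;  σ√T = 0.3913
d₁ = [ln(435/437) + (0.05 + 0.35²/2)·1.25] / 0.3913 = [-0.0046 + 0.1391] / 0.3913 = 0.3437 which rounds to 0.34
d₂ = d₁ − σ√T = 0.3437 − 0.3913 = -0.0477 which rounds to -0.05
e^(−rT) = e^(−0.05·1.25) = 0.9394
N(−d₂) = N(0.05) = 0.5199;  N(−d₁) = N(-0.34) = 0.3669
P = 437·0.9394·0.5199 − 435·0.3669 = 213.4282 − 159.6015 = 53.8267

£53.83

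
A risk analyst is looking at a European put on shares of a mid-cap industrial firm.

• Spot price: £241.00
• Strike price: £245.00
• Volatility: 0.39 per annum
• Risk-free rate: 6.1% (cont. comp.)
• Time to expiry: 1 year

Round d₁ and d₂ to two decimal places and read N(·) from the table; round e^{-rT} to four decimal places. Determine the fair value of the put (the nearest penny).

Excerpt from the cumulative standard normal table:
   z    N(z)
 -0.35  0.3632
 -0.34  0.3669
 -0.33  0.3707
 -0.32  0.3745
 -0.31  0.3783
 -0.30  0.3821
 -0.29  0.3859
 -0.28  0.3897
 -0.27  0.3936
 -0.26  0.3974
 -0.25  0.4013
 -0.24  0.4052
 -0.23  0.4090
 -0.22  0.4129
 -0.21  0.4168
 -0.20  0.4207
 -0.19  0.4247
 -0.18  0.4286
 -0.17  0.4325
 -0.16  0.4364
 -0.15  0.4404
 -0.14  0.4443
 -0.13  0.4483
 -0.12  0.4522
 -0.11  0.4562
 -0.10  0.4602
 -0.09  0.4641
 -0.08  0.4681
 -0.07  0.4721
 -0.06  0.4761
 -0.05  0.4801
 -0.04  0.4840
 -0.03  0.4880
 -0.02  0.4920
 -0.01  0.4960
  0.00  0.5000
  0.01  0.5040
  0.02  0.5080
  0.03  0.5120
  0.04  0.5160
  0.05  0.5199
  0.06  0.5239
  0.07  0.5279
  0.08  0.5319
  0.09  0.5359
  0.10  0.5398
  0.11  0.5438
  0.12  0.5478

£31.43

σ√T = 0.39·√1 = 0.3900
d₁ = [ln(241/245) + (0.061 + 0.39²/2)·1] / 0.3900 = [-0.0165 + 0.1371] / 0.3900 = 0.3092 which rounds to 0.31
d₂ = d₁ − σ√T = 0.3092 − 0.3900 = -0.0808 which rounds to -0.08
e^(−rT) = e^(−0.061·1) = 0.9408
P = 245·0.9408·N(0.08) − 241·N(-0.31) = 245·0.9408·0.5319 − 241·0.3783 = 122.6008 − 91.1703 = 31.4305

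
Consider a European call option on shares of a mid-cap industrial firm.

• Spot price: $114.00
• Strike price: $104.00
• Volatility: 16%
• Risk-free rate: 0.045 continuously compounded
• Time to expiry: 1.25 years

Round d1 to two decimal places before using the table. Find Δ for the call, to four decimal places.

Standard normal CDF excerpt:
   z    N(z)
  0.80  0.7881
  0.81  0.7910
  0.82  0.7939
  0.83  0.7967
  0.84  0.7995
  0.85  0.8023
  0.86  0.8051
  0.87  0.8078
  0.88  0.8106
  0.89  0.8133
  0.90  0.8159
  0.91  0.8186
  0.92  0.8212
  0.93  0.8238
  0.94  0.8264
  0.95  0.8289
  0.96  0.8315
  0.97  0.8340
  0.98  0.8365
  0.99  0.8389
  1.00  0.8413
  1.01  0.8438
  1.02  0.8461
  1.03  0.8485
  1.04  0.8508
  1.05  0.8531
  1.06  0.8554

σ√T = 0.16 × 1.1180 = 0.1789
ln(S/K) + (r + σ²/2)T = ln(114/104) + (0.045 + 0.16²/2)·1.25 = 0.0918 + 0.0722 = 0.1641
d₁ = 0.1641 / 0.1789 = 0.9171 which rounds to 0.92
N(d₁) = N(0.92) = 0.8212
Δ_call = N(d₁) = 0.8212

0.8212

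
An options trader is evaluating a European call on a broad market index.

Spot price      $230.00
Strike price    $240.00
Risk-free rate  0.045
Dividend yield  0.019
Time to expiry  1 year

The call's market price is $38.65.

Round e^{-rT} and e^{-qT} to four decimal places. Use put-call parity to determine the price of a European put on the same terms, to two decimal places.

e^(−qT) = e^(−0.019·1) = 0.9812;  e^(−rT) = e^(−0.045·1) = 0.9560
Put-call parity: C − P = S·e^(−qT) − K·e^(−rT) = 230·0.9812 − 240·0.9560 = 225.6760 − 229.4400 = -3.7640
P = C − (C − P) = 38.65 − (-3.7640) = 42.4140

$42.41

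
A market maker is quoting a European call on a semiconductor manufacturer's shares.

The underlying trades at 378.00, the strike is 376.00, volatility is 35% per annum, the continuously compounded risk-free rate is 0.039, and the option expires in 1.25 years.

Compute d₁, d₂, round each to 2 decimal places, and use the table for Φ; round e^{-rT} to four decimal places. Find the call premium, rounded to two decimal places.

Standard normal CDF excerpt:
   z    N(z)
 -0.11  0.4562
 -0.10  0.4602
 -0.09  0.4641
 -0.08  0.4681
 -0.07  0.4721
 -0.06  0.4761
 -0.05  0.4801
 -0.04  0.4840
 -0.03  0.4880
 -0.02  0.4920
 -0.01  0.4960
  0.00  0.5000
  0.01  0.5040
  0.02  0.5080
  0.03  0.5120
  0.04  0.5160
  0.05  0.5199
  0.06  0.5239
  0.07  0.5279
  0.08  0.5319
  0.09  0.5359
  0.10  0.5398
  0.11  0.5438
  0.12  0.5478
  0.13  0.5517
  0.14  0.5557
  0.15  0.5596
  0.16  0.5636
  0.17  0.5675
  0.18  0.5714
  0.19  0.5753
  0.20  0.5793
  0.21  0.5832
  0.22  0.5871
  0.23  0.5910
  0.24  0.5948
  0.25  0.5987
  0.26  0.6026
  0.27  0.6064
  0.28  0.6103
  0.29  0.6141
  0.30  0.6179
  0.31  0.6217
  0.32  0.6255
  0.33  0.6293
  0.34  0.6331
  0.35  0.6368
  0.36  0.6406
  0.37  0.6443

σ√T = 0.35·√1.25 = 0.3913
d₁ = [ln(378/376) + (0.039 + 0.35²/2)·1.25] / 0.3913 = [0.0053 + 0.1253] / 0.3913 = 0.3338 ≈ 0.33
d₂ = d₁ − σ√T = 0.3338 − 0.3913 = -0.0575 ≈ -0.06
exp(−rT) = exp(−0.039·1.25) = 0.9524
N(d₁) = N(0.33) = 0.6293;  N(d₂) = N(-0.06) = 0.4761
C = 378·0.6293 − 376·0.9524·0.4761 = 237.8754 − 170.4926 = 67.3828

67.38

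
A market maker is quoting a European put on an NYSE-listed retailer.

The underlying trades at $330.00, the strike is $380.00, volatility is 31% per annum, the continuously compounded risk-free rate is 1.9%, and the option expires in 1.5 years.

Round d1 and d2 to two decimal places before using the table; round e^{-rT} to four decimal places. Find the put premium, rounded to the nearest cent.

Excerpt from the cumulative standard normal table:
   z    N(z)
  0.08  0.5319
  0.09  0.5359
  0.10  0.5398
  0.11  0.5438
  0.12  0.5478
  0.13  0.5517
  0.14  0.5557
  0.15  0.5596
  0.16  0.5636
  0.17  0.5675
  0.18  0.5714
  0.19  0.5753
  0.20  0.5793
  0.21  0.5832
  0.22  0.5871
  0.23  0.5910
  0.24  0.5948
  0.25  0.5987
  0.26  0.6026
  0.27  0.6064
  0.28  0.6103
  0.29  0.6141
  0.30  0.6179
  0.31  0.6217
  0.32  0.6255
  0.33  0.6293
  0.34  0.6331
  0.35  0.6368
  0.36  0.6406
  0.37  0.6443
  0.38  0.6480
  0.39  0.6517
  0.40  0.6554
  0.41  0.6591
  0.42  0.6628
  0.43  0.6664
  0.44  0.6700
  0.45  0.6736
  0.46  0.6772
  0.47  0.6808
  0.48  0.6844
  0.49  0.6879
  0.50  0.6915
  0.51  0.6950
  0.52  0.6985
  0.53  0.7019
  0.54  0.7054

$74.60

σ√T = 0.31·√1.5 = 0.3797
d₁ = [ln(330/380) + (0.019 + 0.31²/2)·1.5] / 0.3797 = [-0.1411 + 0.1006] / 0.3797 = -0.1067 ⇒ -0.11
d₂ = d₁ − σ√T = -0.1067 − 0.3797 = -0.4864 ⇒ -0.49
e^(−rT) = e^(−0.019·1.5) = 0.9719
P = 380·0.9719·N(0.49) − 330·N(0.11) = 380·0.9719·0.6879 − 330·0.5438 = 254.0566 − 179.4540 = 74.6026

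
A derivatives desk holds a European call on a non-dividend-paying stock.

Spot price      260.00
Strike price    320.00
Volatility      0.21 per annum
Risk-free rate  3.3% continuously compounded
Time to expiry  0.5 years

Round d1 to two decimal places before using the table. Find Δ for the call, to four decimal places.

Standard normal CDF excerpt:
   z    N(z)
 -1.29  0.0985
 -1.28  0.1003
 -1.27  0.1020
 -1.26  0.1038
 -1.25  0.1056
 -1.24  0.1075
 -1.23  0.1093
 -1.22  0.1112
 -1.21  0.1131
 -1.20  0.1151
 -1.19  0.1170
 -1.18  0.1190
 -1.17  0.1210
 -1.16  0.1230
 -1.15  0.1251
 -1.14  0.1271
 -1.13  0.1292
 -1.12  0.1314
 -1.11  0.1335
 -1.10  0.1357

0.1131

σ√T = 0.21 × 0.7071 = 0.1485
d₁ = [ln(260/320) + (0.033 + ½·0.21²)·0.5] / (σ√T) = (-0.2076 + 0.0275) / 0.1485 = -1.2130 ⇒ -1.21
N(d₁) = N(-1.21) = 0.1131
Δ_call = N(d₁) = 0.1131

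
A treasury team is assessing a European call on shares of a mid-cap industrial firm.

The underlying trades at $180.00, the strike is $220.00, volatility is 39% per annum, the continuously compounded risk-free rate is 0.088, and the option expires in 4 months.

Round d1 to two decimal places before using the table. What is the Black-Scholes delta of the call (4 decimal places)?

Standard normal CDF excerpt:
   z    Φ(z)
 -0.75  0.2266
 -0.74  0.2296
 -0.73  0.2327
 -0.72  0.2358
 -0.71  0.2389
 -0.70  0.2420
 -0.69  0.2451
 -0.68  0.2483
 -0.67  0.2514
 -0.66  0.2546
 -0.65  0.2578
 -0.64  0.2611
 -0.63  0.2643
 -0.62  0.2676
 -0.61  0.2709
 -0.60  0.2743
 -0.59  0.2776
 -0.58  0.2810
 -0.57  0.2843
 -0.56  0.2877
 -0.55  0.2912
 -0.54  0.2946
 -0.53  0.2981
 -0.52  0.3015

T = 0.3333;  σ√T = 0.2252
d₁ = [ln(180/220) + (0.088 + ½·0.39²)·0.3333] / (σ√T) = (-0.2007 + 0.0547) / 0.2252 = -0.6484 ⇒ -0.65
N(d₁) = N(-0.65) = 0.2578
Δ_call = N(d₁) = 0.2578

0.2578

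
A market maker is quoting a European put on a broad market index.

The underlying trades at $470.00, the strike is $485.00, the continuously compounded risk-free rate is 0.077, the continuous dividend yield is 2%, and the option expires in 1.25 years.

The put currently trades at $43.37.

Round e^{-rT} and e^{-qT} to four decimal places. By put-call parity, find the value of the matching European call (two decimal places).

$61.28

exp(−qT) = exp(−0.02·1.25) = 0.9753;  exp(−rT) = exp(−0.077·1.25) = 0.9082
Put-call parity: C − P = S·e^(−qT) − K·e^(−rT) = 470·0.9753 − 485·0.9082 = 458.3910 − 440.4770 = 17.9140
C = P + (C − P) = 43.37 + (17.9140) = 61.2840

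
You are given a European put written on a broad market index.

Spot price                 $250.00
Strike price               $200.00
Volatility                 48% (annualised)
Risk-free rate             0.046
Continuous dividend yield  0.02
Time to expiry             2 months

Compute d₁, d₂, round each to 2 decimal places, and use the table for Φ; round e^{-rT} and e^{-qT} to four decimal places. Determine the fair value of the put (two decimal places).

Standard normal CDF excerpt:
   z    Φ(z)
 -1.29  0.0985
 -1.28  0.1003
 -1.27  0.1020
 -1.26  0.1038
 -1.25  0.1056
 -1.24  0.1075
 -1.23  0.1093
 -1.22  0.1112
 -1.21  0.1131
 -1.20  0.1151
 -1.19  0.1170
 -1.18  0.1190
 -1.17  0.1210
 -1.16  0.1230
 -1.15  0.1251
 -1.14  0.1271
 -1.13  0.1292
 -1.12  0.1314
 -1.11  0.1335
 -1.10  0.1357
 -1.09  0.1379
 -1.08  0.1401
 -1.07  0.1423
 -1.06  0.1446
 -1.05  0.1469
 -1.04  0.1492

$2.84

T = 0.1667;  σ√T = 0.1960
d₁ = [ln(250/200) + (0.046 − 0.02 + ½·0.48²)·0.1667] / (σ√T) = (0.2231 + 0.0235) / 0.1960 = 1.2588 → 1.26
d₂ = 1.2588 − 0.1960 = 1.0629 → 1.06
e^(−qT) = e^(−0.02·0.1667) = 0.9967;  e^(−rT) = e^(−0.046·0.1667) = 0.9924
N(−d₂) = N(-1.06) = 0.1446;  N(−d₁) = N(-1.26) = 0.1038
P = 200·0.9924·0.1446 − 250·0.9967·0.1038 = 28.7002 − 25.8644 = 2.8358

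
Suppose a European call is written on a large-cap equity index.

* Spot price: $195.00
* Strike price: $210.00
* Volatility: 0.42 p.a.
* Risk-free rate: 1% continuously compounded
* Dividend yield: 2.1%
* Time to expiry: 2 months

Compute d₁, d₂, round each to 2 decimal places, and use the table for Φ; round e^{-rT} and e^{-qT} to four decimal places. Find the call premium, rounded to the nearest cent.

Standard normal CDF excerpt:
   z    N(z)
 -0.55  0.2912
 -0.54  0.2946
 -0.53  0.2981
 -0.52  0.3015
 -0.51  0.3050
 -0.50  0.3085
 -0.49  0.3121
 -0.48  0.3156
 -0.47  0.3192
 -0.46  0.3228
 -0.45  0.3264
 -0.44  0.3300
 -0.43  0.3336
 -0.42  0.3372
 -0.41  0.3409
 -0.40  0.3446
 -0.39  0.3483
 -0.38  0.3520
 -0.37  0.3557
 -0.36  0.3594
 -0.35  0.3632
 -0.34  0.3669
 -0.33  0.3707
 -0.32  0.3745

σ√T = 0.42 × 0.4082 = 0.1715
d₁ = [ln(195/210) + (0.01 − 0.021 + 0.42²/2)·0.1667] / 0.1715 = [-0.0741 + 0.0129] / 0.1715 = -0.3572 ≈ -0.36
d₂ = d₁ − σ√T = -0.3572 − 0.1715 = -0.5286 ≈ -0.53
e^(−qT) = e^(−0.021·0.1667) = 0.9965;  e^(−rT) = e^(−0.01·0.1667) = 0.9983
N(d₁) = N(-0.36) = 0.3594;  N(d₂) = N(-0.53) = 0.2981
C = 195·0.9965·0.3594 − 210·0.9983·0.2981 = 69.8377 − 62.4946 = 7.3431

$7.34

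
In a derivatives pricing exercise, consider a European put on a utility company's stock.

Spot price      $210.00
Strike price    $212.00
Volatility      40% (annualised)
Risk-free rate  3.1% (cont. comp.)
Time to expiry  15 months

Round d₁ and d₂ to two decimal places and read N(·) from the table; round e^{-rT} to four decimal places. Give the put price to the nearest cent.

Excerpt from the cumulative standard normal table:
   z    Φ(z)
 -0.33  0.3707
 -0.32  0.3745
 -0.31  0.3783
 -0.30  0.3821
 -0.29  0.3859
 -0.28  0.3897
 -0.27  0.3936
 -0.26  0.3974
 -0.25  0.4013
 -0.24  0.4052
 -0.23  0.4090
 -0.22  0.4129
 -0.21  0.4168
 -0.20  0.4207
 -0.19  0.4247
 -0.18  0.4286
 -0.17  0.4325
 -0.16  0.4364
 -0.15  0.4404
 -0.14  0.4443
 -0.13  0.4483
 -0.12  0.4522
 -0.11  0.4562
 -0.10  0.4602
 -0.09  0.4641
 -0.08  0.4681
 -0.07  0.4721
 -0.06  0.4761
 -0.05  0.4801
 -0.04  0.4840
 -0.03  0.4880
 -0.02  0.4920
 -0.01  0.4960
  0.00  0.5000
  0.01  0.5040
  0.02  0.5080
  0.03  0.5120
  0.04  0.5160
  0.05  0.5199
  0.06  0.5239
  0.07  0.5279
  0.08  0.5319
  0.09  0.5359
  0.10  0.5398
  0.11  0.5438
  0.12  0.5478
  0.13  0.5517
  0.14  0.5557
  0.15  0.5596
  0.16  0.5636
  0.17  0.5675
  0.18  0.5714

$33.90

T = 1.25;  σ√T = 0.4472
d₁ = [ln(210/212) + (0.031 + 0.4²/2)·1.25] / 0.4472 = [-0.0095 + 0.1388] / 0.4472 = 0.2891 ⇒ 0.29
d₂ = d₁ − σ√T = 0.2891 − 0.4472 = -0.1582 ⇒ -0.16
exp(−rT) = exp(−0.031·1.25) = 0.9620
N(−d₂) = N(0.16) = 0.5636;  N(−d₁) = N(-0.29) = 0.3859
P = 212·0.9620·0.5636 − 210·0.3859 = 114.9428 − 81.0390 = 33.9038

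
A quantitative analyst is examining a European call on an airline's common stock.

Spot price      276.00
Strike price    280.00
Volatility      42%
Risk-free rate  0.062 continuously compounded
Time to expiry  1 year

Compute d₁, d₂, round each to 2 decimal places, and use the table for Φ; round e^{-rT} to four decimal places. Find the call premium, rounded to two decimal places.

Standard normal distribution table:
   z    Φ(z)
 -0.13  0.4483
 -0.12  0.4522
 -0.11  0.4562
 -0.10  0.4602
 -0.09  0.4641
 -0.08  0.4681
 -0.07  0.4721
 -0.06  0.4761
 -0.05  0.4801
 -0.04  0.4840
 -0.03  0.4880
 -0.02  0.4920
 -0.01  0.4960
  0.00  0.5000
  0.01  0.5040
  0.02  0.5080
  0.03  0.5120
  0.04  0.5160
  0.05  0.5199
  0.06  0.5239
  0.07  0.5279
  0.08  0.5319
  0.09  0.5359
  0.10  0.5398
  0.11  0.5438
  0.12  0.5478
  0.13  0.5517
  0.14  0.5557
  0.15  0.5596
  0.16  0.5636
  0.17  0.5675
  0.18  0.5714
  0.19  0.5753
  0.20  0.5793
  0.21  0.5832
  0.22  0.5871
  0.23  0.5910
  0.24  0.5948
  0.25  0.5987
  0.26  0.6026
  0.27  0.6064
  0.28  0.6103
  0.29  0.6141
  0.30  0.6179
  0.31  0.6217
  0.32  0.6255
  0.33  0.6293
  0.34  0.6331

σ√T = 0.42·√1 = 0.4200
ln(S/K) + (r + σ²/2)T = ln(276/280) + (0.062 + 0.42²/2)·1 = -0.0144 + 0.1502 = 0.1358
d₁ = 0.1358 / 0.4200 = 0.3234 → 0.32
d₂ = d₁ − σ√T = 0.3234 − 0.4200 = -0.0966 → -0.10
e^(−rT) = e^(−0.062·1) = 0.9399
N(d₁) = N(0.32) = 0.6255;  N(d₂) = N(-0.10) = 0.4602
C = 276·0.6255 − 280·0.9399·0.4602 = 172.6380 − 121.1118 = 51.5262

51.53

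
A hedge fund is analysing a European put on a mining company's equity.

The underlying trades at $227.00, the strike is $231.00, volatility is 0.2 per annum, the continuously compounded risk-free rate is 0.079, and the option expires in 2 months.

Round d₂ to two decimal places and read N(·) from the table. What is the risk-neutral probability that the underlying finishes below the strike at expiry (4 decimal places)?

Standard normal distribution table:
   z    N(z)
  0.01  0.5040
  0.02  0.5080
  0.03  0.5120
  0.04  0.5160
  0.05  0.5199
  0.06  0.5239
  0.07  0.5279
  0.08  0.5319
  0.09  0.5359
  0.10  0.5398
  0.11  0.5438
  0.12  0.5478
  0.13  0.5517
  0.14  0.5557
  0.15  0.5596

σ√T = 0.2 × 0.4082 = 0.0816
d₁ = [ln(227/231) + (0.079 + 0.2²/2)·0.1667] / 0.0816 = [-0.0175 + 0.0165] / 0.0816 = -0.0119 ⇒ -0.01
d₂ = d₁ − σ√T = -0.0119 − 0.0816 = -0.0935 ⇒ -0.09
Risk-neutral Pr[S_T < K] = N(−d₂) = N(0.09) = 0.5359

0.5359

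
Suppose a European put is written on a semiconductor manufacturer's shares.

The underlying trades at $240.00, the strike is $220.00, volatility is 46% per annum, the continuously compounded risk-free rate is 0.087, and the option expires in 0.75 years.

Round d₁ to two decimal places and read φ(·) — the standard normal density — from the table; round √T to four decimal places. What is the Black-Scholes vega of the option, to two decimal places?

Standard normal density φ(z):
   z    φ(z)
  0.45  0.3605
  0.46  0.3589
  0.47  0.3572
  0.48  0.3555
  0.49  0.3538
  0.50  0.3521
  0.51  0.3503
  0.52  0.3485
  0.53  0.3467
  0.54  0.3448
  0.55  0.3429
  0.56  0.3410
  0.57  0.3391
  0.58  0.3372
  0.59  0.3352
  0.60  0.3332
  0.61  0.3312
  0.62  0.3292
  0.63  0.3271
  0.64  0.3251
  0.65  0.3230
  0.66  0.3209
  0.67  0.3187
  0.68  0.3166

σ√T = 0.46 × 0.8660 = 0.3984
ln(S/K) + (r + σ²/2)T = ln(240/220) + (0.087 + 0.46²/2)·0.75 = 0.0870 + 0.1446 = 0.2316
d₁ = 0.2316 / 0.3984 = 0.5814 ⇒ 0.58
√T = √0.75 = 0.8660
φ(d₁) = φ(0.58) = 0.3372
vega = S·φ(d₁)·√T = 240·0.3372·0.8660 = 70.0836
(Vega is the same for a European call and put with the same parameters.)

70.08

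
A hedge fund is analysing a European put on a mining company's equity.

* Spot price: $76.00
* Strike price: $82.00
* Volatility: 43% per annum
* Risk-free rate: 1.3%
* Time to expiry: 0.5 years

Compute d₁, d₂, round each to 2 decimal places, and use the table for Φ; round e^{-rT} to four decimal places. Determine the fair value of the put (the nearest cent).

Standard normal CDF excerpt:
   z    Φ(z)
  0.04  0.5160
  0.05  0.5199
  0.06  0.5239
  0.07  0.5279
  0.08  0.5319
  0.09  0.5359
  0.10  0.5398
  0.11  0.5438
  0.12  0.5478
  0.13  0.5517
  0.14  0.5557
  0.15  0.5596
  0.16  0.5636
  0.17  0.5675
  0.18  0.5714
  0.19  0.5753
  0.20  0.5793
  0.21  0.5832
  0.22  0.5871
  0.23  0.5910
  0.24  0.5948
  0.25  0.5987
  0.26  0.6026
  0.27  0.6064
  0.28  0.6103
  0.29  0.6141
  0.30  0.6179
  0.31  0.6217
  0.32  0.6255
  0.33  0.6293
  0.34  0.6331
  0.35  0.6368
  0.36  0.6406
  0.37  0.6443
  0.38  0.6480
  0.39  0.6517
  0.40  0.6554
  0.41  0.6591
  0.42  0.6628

T = 0.5;  σ√T = 0.3041
ln(S/K) + (r + σ²/2)T = ln(76/82) + (0.013 + 0.43²/2)·0.5 = -0.0760 + 0.0527 = -0.0233
d₁ = -0.0233 / 0.3041 = -0.0765 ⇒ -0.08
d₂ = d₁ − σ√T = -0.0765 − 0.3041 = -0.3806 ⇒ -0.38
exp(−rT) = exp(−0.013·0.5) = 0.9935
P = 82·0.9935·N(0.38) − 76·N(0.08) = 82·0.9935·0.6480 − 76·0.5319 = 52.7906 − 40.4244 = 12.3662

$12.37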